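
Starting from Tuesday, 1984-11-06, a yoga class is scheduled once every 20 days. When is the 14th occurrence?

1985-07-24

The 14th occurrence is 13 intervals after the first: 13 × 20 = 260 days after 1984-11-06.
November has 30 days — 24 days to the end of November leaves 236.
December has 31 days (205 left).
January has 31 days (174 left).
February has 28 days (146 left).
March has 31 days (115 left).
April has 30 days (85 left).
May has 31 days (54 left).
June has 30 days (24 left).
24 days into July → 1985-07-24.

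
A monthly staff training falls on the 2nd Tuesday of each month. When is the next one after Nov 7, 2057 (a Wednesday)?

Nov 13, 2057

Nov 2057 starts on a Thursday; its first Tuesday is the 6th, so the 2nd Tuesday is the 13th — Nov 13, 2057.
Nov 13, 2057 is after Nov 7, 2057, so that is the next one.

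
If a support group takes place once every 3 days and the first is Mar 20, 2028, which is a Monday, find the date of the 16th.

May 4, 2028

The 16th occurrence is 15 intervals after the first: 15 × 3 = 45 days after Mar 20, 2028.
Mar has 31 days — 11 days to the end of Mar leaves 34.
Apr has 30 days (4 left).
4 days into May → May 4, 2028.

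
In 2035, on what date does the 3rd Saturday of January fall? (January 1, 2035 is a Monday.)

2035-01-20

January 2035 begins on a Monday, so the first Saturday is January 6 (5 days later).
The 3rd Saturday is 2 weeks later: 6 + 14 = 20.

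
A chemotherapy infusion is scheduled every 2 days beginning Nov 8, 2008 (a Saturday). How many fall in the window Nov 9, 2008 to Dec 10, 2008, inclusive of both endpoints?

Occurrences land 2·i days after Nov 8, 2008 for i = 0, 1, 2, …
Nov 9, 2008 is 1 day after the start; 1 ÷ 2 = 0 remainder 1; since the remainder is 1, round up to i = 1. First occurrence in the window: #2 on Nov 10, 2008 (1×2 = 2 days in).
Dec 10, 2008 is 32 days after the start; 32 ÷ 2 = 16 remainder 0. Last occurrence in the window: #17 on Dec 10, 2008.
Occurrences #2 through #17: 16 in total.

16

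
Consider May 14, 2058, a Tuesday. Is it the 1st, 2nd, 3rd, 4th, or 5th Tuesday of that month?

2nd

Day 14 falls in week ⌈14/7⌉ of the month.
Days 1–7 hold the 1st Tuesday, 8–14 the 2nd, 15–21 the 3rd, 22–28 the 4th, 29–31 the 5th.
14 is in the range for the 2nd.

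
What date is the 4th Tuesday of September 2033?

September 27, 2033

The first Tuesday of September 2033 is September 6.
The 4th Tuesday is 3 weeks later: 6 + 21 = 27.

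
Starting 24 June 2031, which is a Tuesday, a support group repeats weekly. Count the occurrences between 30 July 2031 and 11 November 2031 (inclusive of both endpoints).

15

Occurrences land 7·i days after 24 June 2031 for i = 0, 1, 2, …
30 July 2031 is 36 days after the start; 36 ÷ 7 = 5 remainder 1; since the remainder is 1, round up to i = 6. First occurrence in the window: #7 on 5 August 2031 (6×7 = 42 days in).
11 November 2031 is 140 days after the start; 140 ÷ 7 = 20 remainder 0. Last occurrence in the window: #21 on 11 November 2031.
Occurrences #7 through #21: 15 in total.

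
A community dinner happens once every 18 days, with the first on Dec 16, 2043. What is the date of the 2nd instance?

Jan 3, 2044

The 2nd occurrence is 1 interval after the first: 1 × 18 = 18 days after Dec 16, 2043.
Dec has 31 days — 15 days to the end of Dec leaves 3.
3 days into Jan → Jan 3, 2044.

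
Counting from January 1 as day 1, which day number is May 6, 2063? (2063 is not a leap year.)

126

Days in months before May: 31 + 28 + 31 + 30 = 120.
Plus 6 days into May → day 126.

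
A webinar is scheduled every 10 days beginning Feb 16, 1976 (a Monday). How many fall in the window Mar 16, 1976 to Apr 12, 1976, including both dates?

Occurrences land 10·i days after Feb 16, 1976 for i = 0, 1, 2, …
Mar 16, 1976 is 29 days after the start; 29 ÷ 10 = 2 remainder 9; since the remainder is 9, round up to i = 3. First occurrence in the window: #4 on Mar 17, 1976 (3×10 = 30 days in).
Apr 12, 1976 is 56 days after the start; 56 ÷ 10 = 5 remainder 6. Last occurrence in the window: #6 on Apr 6, 1976.
Occurrences #4 through #6: 3 in total.

3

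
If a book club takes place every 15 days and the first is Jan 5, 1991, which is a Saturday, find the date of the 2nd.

The 2nd occurrence is 1 interval after the first: 1 × 15 = 15 days after Jan 5, 1991.
15 days later is Jan 20, 1991.

Jan 20, 1991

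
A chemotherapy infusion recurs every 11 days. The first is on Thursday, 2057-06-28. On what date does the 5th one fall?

2057-08-11

The 5th occurrence is 4 intervals after the first: 4 × 11 = 44 days after 2057-06-28.
June has 30 days — 2 days to the end of June leaves 42.
July has 31 days (11 left).
11 days into August → 2057-08-11.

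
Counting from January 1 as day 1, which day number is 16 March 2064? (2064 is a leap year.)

Days in months before March: 31 + 29 = 60.
Plus 16 days into March → day 76.

76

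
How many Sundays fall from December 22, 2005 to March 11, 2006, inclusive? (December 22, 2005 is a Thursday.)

December 22, 2005 is a Thursday; the first Sunday on or after it is December 25, 2005 (3 days later).
From December 25, 2005 to March 11, 2006: 6 + 31 + 28 + 11 = 76 days (rest of December, January, February, March).
76 ÷ 7 = 10 full weeks with remainder 6, so 10 more Sundays after the first → 11.

11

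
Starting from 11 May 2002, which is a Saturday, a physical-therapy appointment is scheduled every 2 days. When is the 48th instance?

The 48th occurrence is 47 intervals after the first: 47 × 2 = 94 days after 11 May 2002.
May has 31 days — 20 days to the end of May leaves 74.
June has 30 days (44 left).
July has 31 days (13 left).
13 days into August → 13 August 2002.

13 August 2002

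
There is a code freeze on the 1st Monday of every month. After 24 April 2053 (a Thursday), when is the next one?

5 May 2053

April 2053 starts on a Tuesday, so its 1st Monday is 7 April 2053 (6 days in).
That is not after 24 April 2053, so look at May 2053.
May 2053 starts on a Thursday, so its 1st Monday is 5 May 2053 (4 days in).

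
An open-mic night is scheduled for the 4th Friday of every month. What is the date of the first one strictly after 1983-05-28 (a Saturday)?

May 1983 starts on a Sunday; its first Friday is the 6th, so the 4th Friday is the 27th — 1983-05-27.
That is not after 1983-05-28, so look at June 1983.
June 1983 starts on a Wednesday; its first Friday is the 3rd, so the 4th Friday is the 24th — 1983-06-24.

1983-06-24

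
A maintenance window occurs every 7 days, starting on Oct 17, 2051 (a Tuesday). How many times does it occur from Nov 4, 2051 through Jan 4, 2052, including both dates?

Occurrences land 7·i days after Oct 17, 2051 for i = 0, 1, 2, …
Nov 4, 2051 is 18 days after the start; 18 ÷ 7 = 2 remainder 4; since the remainder is 4, round up to i = 3. First occurrence in the window: #4 on Nov 7, 2051 (3×7 = 21 days in).
Jan 4, 2052 is 79 days after the start; 79 ÷ 7 = 11 remainder 2. Last occurrence in the window: #12 on Jan 2, 2052.
Occurrences #4 through #12: 9 in total.

9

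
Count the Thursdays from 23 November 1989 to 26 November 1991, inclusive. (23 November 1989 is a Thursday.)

23 November 1989 is a Thursday; the first Thursday on or after it is 23 November 1989.
From 23 November 1989 to 26 November 1991: 38 + 365 + 330 = 733 days (rest of 1989, 1990, to 26 November 1991 in 1991).
733 ÷ 7 = 104 full weeks with remainder 5, so 104 more Thursdays after the first → 105.

105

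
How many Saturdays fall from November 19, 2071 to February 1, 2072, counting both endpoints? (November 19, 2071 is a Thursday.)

November 19, 2071 is a Thursday; the first Saturday on or after it is November 21, 2071 (2 days later).
From November 21, 2071 to February 1, 2072: 9 + 31 + 31 + 1 = 72 days (rest of November, December, January, February).
72 ÷ 7 = 10 full weeks with remainder 2, so 10 more Saturdays after the first → 11.

11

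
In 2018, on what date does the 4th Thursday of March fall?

22 March 2018

The first Thursday of March 2018 is March 1.
The 4th Thursday is 3 weeks later: 1 + 21 = 22.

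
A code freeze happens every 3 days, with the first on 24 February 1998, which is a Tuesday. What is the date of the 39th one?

18 June 1998

The 39th occurrence is 38 intervals after the first: 38 × 3 = 114 days after 24 February 1998.
February has 28 days — 4 days to the end of February leaves 110.
March has 31 days (79 left).
April has 30 days (49 left).
May has 31 days (18 left).
18 days into June → 18 June 1998.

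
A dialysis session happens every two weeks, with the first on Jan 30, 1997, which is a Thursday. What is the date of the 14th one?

The 14th occurrence is 13 intervals after the first: 13 × 14 = 182 days after Jan 30, 1997.
Jan has 31 days — 1 day to the end of Jan leaves 181.
Feb has 28 days (153 left).
Mar has 31 days (122 left).
Apr has 30 days (92 left).
May has 31 days (61 left).
Jun has 30 days (31 left).
31 days into Jul → Jul 31, 1997.

Jul 31, 1997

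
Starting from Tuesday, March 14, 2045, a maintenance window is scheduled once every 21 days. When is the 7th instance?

July 18, 2045

The 7th occurrence is 6 intervals after the first: 6 × 21 = 126 days after March 14, 2045.
March has 31 days — 17 days to the end of March leaves 109.
April has 30 days (79 left).
May has 31 days (48 left).
June has 30 days (18 left).
18 days into July → July 18, 2045.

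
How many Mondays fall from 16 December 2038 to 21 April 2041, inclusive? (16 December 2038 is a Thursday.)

122

16 December 2038 is a Thursday; the first Monday on or after it is 20 December 2038 (4 days later).
From 20 December 2038 to 21 April 2041: 11 + 365 + 366 + 111 = 853 days (rest of 2038, 2039, 2040, to 21 April 2041 in 2041).
853 ÷ 7 = 121 full weeks with remainder 6, so 121 more Mondays after the first → 122.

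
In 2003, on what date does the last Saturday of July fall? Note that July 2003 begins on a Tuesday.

26 July 2003

July 2003 begins on a Tuesday, so the first Saturday is July 5 (4 days later).
July 2003 has 31 days. Adding weeks: 5, 12, 19, 26 — the last one ≤ 31 is the 26th.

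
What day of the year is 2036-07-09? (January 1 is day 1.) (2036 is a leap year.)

191

Days in months before July: 31 + 29 + 31 + 30 + 31 + 30 = 182.
Plus 9 days into July → day 191.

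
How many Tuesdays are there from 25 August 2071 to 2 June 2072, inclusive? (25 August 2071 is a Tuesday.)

25 August 2071 is a Tuesday; the first Tuesday on or after it is 25 August 2071.
From 25 August 2071 to 2 June 2072: 6 + 30 + 31 + 30 + 31 + 31 + 29 + 31 + 30 + 31 + 2 = 282 days (rest of August, September, October, November, December, January, February, March, April, May, June).
282 ÷ 7 = 40 full weeks with remainder 2, so 40 more Tuesdays after the first → 41.

41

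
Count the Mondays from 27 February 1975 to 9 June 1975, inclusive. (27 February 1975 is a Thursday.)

27 February 1975 is a Thursday; the first Monday on or after it is 3 March 1975 (4 days later).
From 3 March 1975 to 9 June 1975: 28 + 30 + 31 + 9 = 98 days (rest of March, April, May, June).
98 ÷ 7 = 14 full weeks with remainder 0, so 14 more Mondays after the first → 15.

15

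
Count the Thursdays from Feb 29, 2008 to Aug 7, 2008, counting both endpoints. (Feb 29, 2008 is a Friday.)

23

Feb 29, 2008 is a Friday; the first Thursday on or after it is Mar 6, 2008 (6 days later).
From Mar 6, 2008 to Aug 7, 2008: 25 + 30 + 31 + 30 + 31 + 7 = 154 days (rest of Mar, Apr, May, Jun, Jul, Aug).
154 ÷ 7 = 22 full weeks with remainder 0, so 22 more Thursdays after the first → 23.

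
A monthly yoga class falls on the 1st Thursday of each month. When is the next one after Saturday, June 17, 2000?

June 2000 starts on a Thursday, so its 1st Thursday is June 1, 2000.
That is not after June 17, 2000, so look at July 2000.
July 2000 starts on a Saturday, so its 1st Thursday is July 6, 2000 (5 days in).

July 6, 2000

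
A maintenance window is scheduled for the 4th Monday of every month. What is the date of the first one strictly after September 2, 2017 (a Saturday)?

September 25, 2017

September 2017 starts on a Friday; its first Monday is the 4th, so the 4th Monday is the 25th — September 25, 2017.
September 25, 2017 is after September 2, 2017, so that is the next one.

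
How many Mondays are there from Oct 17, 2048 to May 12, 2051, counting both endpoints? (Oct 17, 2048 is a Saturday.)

Oct 17, 2048 is a Saturday; the first Monday on or after it is Oct 19, 2048 (2 days later).
From Oct 19, 2048 to May 12, 2051: 73 + 365 + 365 + 132 = 935 days (rest of 2048, 2049, 2050, to May 12, 2051 in 2051).
935 ÷ 7 = 133 full weeks with remainder 4, so 133 more Mondays after the first → 134.

134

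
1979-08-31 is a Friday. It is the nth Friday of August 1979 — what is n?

Day 31 falls in week ⌈31/7⌉ of the month.
Days 1–7 hold the 1st Friday, 8–14 the 2nd, 15–21 the 3rd, 22–28 the 4th, 29–31 the 5th.
31 is in the range for the 5th.

5th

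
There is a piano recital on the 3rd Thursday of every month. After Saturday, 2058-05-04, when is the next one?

2058-05-16

May 2058 starts on a Wednesday; its first Thursday is the 2nd, so the 3rd Thursday is the 16th — 2058-05-16.
2058-05-16 is after 2058-05-04, so that is the next one.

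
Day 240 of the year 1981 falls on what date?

1981-08-28

January has 31 days (240 − 31 = 209 remain).
February has 28 days (209 − 28 = 181 remain).
March has 31 days (181 − 31 = 150 remain).
April has 30 days (150 − 30 = 120 remain).
May has 31 days (120 − 31 = 89 remain).
June has 30 days (89 − 30 = 59 remain).
July has 31 days (59 − 31 = 28 remain).
28 into August → August 28.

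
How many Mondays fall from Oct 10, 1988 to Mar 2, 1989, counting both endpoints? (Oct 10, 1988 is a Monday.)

21

Oct 10, 1988 is a Monday; the first Monday on or after it is Oct 10, 1988.
From Oct 10, 1988 to Mar 2, 1989: 21 + 30 + 31 + 31 + 28 + 2 = 143 days (rest of Oct, Nov, Dec, Jan, Feb, Mar).
143 ÷ 7 = 20 full weeks with remainder 3, so 20 more Mondays after the first → 21.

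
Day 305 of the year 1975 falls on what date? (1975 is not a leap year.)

January has 31 days (305 − 31 = 274 remain).
February has 28 days (274 − 28 = 246 remain).
March has 31 days (246 − 31 = 215 remain).
April has 30 days (215 − 30 = 185 remain).
May has 31 days (185 − 31 = 154 remain).
June has 30 days (154 − 30 = 124 remain).
July has 31 days (124 − 31 = 93 remain).
August has 31 days (93 − 31 = 62 remain).
September has 30 days (62 − 30 = 32 remain).
October has 31 days (32 − 31 = 1 remain).
1 into November → November 1.

1975-11-01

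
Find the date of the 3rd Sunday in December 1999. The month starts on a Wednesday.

December 1999 begins on a Wednesday, so the first Sunday is December 5 (4 days later).
The 3rd Sunday is 2 weeks later: 5 + 14 = 19.

19 December 1999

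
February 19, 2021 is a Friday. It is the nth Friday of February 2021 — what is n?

Day 19 falls in week ⌈19/7⌉ of the month.
Days 1–7 hold the 1st Friday, 8–14 the 2nd, 15–21 the 3rd, 22–28 the 4th, 29–31 the 5th.
19 is in the range for the 3rd.

3rd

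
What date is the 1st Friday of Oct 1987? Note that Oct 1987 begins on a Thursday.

Oct 2, 1987

Oct 1987 begins on a Thursday, so the first Friday is Oct 2 (1 day later).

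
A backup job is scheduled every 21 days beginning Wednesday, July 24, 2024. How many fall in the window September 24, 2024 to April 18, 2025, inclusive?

Occurrences land 21·i days after July 24, 2024 for i = 0, 1, 2, …
September 24, 2024 is 62 days after the start; 62 ÷ 21 = 2 remainder 20; since the remainder is 20, round up to i = 3. First occurrence in the window: #4 on September 25, 2024 (3×21 = 63 days in).
April 18, 2025 is 268 days after the start; 268 ÷ 21 = 12 remainder 16. Last occurrence in the window: #13 on April 2, 2025.
Occurrences #4 through #13: 10 in total.

10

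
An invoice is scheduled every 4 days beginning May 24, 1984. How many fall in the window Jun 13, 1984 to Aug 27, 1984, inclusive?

Occurrences land 4·i days after May 24, 1984 for i = 0, 1, 2, …
Jun 13, 1984 is 20 days after the start; 20 ÷ 4 = 5 remainder 0. First occurrence in the window: #6 on Jun 13, 1984 (5×4 = 20 days in).
Aug 27, 1984 is 95 days after the start; 95 ÷ 4 = 23 remainder 3. Last occurrence in the window: #24 on Aug 24, 1984.
Occurrences #6 through #24: 19 in total.

19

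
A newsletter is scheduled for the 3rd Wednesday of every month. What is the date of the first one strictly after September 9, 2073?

September 20, 2073

September 2073 starts on a Friday; its first Wednesday is the 6th, so the 3rd Wednesday is the 20th — September 20, 2073.
September 20, 2073 is after September 9, 2073, so that is the next one.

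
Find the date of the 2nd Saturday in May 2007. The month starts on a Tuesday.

May 2007 begins on a Tuesday, so the first Saturday is May 5 (4 days later).
The 2nd Saturday is 1 weeks later: 5 + 7 = 12.

May 12, 2007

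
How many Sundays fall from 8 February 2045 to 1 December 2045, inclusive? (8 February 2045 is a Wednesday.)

8 February 2045 is a Wednesday; the first Sunday on or after it is 12 February 2045 (4 days later).
From 12 February 2045 to 1 December 2045: 16 + 31 + 30 + 31 + 30 + 31 + 31 + 30 + 31 + 30 + 1 = 292 days (rest of February, March, April, May, June, July, August, September, October, November, December).
292 ÷ 7 = 41 full weeks with remainder 5, so 41 more Sundays after the first → 42.

42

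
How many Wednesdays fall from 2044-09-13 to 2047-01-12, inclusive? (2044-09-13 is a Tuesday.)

122

2044-09-13 is a Tuesday; the first Wednesday on or after it is 2044-09-14 (1 day later).
From 2044-09-14 to 2047-01-12: 108 + 365 + 365 + 12 = 850 days (rest of 2044, 2045, 2046, to 2047-01-12 in 2047).
850 ÷ 7 = 121 full weeks with remainder 3, so 121 more Wednesdays after the first → 122.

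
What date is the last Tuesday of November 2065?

November 2065 begins on a Sunday, so the first Tuesday is November 3 (2 days later).
November 2065 has 30 days. Adding weeks: 3, 10, 17, 24 — the last one ≤ 30 is the 24th.

November 24, 2065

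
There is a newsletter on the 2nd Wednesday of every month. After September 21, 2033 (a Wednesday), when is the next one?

September 2033 starts on a Thursday; its first Wednesday is the 7th, so the 2nd Wednesday is the 14th — September 14, 2033.
That is not after September 21, 2033, so look at October 2033.
October 2033 starts on a Saturday; its first Wednesday is the 5th, so the 2nd Wednesday is the 12th — October 12, 2033.

October 12, 2033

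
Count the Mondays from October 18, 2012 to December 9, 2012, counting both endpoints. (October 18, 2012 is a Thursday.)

7

October 18, 2012 is a Thursday; the first Monday on or after it is October 22, 2012 (4 days later).
From October 22, 2012 to December 9, 2012: 9 + 30 + 9 = 48 days (rest of October, November, December).
48 ÷ 7 = 6 full weeks with remainder 6, so 6 more Mondays after the first → 7.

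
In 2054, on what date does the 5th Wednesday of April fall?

April 2054 begins on a Wednesday, so the first Wednesday is April 1.
The 5th Wednesday is 4 weeks later: 1 + 28 = 29.

2054-04-29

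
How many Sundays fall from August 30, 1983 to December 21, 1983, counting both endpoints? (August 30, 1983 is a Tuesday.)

16

August 30, 1983 is a Tuesday; the first Sunday on or after it is September 4, 1983 (5 days later).
From September 4, 1983 to December 21, 1983: 26 + 31 + 30 + 21 = 108 days (rest of September, October, November, December).
108 ÷ 7 = 15 full weeks with remainder 3, so 15 more Sundays after the first → 16.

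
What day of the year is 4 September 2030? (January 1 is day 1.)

247

Days in months before September: 31 + 28 + 31 + 30 + 31 + 30 + 31 + 31 = 243.
Plus 4 days into September → day 247.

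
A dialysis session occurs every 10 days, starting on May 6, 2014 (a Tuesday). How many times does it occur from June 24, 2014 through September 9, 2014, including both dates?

Occurrences land 10·i days after May 6, 2014 for i = 0, 1, 2, …
June 24, 2014 is 49 days after the start; 49 ÷ 10 = 4 remainder 9; since the remainder is 9, round up to i = 5. First occurrence in the window: #6 on June 25, 2014 (5×10 = 50 days in).
September 9, 2014 is 126 days after the start; 126 ÷ 10 = 12 remainder 6. Last occurrence in the window: #13 on September 3, 2014.
Occurrences #6 through #13: 8 in total.

8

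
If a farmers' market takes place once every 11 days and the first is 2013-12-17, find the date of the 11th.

2014-04-06

The 11th occurrence is 10 intervals after the first: 10 × 11 = 110 days after 2013-12-17.
December has 31 days — 14 days to the end of December leaves 96.
January has 31 days (65 left).
February has 28 days (37 left).
March has 31 days (6 left).
6 days into April → 2014-04-06.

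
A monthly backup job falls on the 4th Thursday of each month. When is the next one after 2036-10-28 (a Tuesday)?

2036-11-27

October 2036 starts on a Wednesday; its first Thursday is the 2nd, so the 4th Thursday is the 23rd — 2036-10-23.
That is not after 2036-10-28, so look at November 2036.
November 2036 starts on a Saturday; its first Thursday is the 6th, so the 4th Thursday is the 27th — 2036-11-27.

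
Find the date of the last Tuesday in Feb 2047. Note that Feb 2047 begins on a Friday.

Feb 26, 2047

Feb 2047 begins on a Friday, so the first Tuesday is Feb 5 (4 days later).
Feb 2047 has 28 days. Adding weeks: 5, 12, 19, 26 — the last one ≤ 28 is the 26th.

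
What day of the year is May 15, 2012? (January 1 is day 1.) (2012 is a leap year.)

136

Days in months before May: 31 + 29 + 31 + 30 = 121.
Plus 15 days into May → day 136.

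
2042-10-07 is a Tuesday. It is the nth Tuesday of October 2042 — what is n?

Day 7 falls in week ⌈7/7⌉ of the month.
Days 1–7 hold the 1st Tuesday, 8–14 the 2nd, 15–21 the 3rd, 22–28 the 4th, 29–31 the 5th.
7 is in the range for the 1st.

1st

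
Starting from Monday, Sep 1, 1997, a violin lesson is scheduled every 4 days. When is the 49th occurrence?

The 49th occurrence is 48 intervals after the first: 48 × 4 = 192 days after Sep 1, 1997.
Sep has 30 days — 29 days to the end of Sep leaves 163.
Oct has 31 days (132 left).
Nov has 30 days (102 left).
Dec has 31 days (71 left).
Jan has 31 days (40 left).
Feb has 28 days (12 left).
12 days into Mar → Mar 12, 1998.

Mar 12, 1998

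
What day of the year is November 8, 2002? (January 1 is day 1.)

Days in months before November: 31 + 28 + 31 + 30 + 31 + 30 + 31 + 31 + 30 + 31 = 304.
Plus 8 days into November → day 312.

312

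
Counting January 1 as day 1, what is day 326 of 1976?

Jan has 31 days (326 − 31 = 295 remain).
Feb has 29 days (295 − 29 = 266 remain).
Mar has 31 days (266 − 31 = 235 remain).
Apr has 30 days (235 − 30 = 205 remain).
May has 31 days (205 − 31 = 174 remain).
Jun has 30 days (174 − 30 = 144 remain).
Jul has 31 days (144 − 31 = 113 remain).
Aug has 31 days (113 − 31 = 82 remain).
Sep has 30 days (82 − 30 = 52 remain).
Oct has 31 days (52 − 31 = 21 remain).
21 into Nov → Nov 21.

Nov 21, 1976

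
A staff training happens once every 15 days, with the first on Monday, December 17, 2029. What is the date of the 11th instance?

The 11th occurrence is 10 intervals after the first: 10 × 15 = 150 days after December 17, 2029.
December has 31 days — 14 days to the end of December leaves 136.
January has 31 days (105 left).
February has 28 days (77 left).
March has 31 days (46 left).
April has 30 days (16 left).
16 days into May → May 16, 2030.

May 16, 2030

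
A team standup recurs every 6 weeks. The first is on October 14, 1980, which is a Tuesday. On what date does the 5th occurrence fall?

March 31, 1981

The 5th occurrence is 4 intervals after the first: 4 × 42 = 168 days after October 14, 1980.
October has 31 days — 17 days to the end of October leaves 151.
November has 30 days (121 left).
December has 31 days (90 left).
January has 31 days (59 left).
February has 28 days (31 left).
31 days into March → March 31, 1981.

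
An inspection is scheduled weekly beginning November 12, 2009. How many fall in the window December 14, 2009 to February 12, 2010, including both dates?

9

Occurrences land 7·i days after November 12, 2009 for i = 0, 1, 2, …
December 14, 2009 is 32 days after the start; 32 ÷ 7 = 4 remainder 4; since the remainder is 4, round up to i = 5. First occurrence in the window: #6 on December 17, 2009 (5×7 = 35 days in).
February 12, 2010 is 92 days after the start; 92 ÷ 7 = 13 remainder 1. Last occurrence in the window: #14 on February 11, 2010.
Occurrences #6 through #14: 9 in total.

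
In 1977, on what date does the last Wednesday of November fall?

30 November 1977

November 1977 begins on a Tuesday, so the first Wednesday is November 2 (1 day later).
November 1977 has 30 days. Adding weeks: 2, 9, 16, 23, 30 — the last one ≤ 30 is the 30th.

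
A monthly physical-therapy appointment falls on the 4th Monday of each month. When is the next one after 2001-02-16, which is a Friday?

2001-02-26

February 2001 starts on a Thursday; its first Monday is the 5th, so the 4th Monday is the 26th — 2001-02-26.
2001-02-26 is after 2001-02-16, so that is the next one.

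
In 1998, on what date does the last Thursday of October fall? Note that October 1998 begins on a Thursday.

October 29, 1998

October 1998 begins on a Thursday, so the first Thursday is October 1.
October 1998 has 31 days. Adding weeks: 1, 8, 15, 22, 29 — the last one ≤ 31 is the 29th.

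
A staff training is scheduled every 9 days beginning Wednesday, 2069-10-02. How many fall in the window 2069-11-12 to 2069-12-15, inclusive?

Occurrences land 9·i days after 2069-10-02 for i = 0, 1, 2, …
2069-11-12 is 41 days after the start; 41 ÷ 9 = 4 remainder 5; since the remainder is 5, round up to i = 5. First occurrence in the window: #6 on 2069-11-16 (5×9 = 45 days in).
2069-12-15 is 74 days after the start; 74 ÷ 9 = 8 remainder 2. Last occurrence in the window: #9 on 2069-12-13.
Occurrences #6 through #9: 4 in total.

4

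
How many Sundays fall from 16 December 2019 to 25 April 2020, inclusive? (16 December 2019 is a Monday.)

18

16 December 2019 is a Monday; the first Sunday on or after it is 22 December 2019 (6 days later).
From 22 December 2019 to 25 April 2020: 9 + 31 + 29 + 31 + 25 = 125 days (rest of December, January, February, March, April).
125 ÷ 7 = 17 full weeks with remainder 6, so 17 more Sundays after the first → 18.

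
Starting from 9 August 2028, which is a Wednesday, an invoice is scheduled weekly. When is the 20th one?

20 December 2028

The 20th occurrence is 19 intervals after the first: 19 × 7 = 133 days after 9 August 2028.
August has 31 days — 22 days to the end of August leaves 111.
September has 30 days (81 left).
October has 31 days (50 left).
November has 30 days (20 left).
20 days into December → 20 December 2028.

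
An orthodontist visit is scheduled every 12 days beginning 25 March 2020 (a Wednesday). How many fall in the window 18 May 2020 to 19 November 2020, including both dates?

Occurrences land 12·i days after 25 March 2020 for i = 0, 1, 2, …
18 May 2020 is 54 days after the start; 54 ÷ 12 = 4 remainder 6; since the remainder is 6, round up to i = 5. First occurrence in the window: #6 on 24 May 2020 (5×12 = 60 days in).
19 November 2020 is 239 days after the start; 239 ÷ 12 = 19 remainder 11. Last occurrence in the window: #20 on 8 November 2020.
Occurrences #6 through #20: 15 in total.

15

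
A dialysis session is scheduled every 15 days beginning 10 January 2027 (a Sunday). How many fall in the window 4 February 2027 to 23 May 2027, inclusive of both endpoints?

7

Occurrences land 15·i days after 10 January 2027 for i = 0, 1, 2, …
4 February 2027 is 25 days after the start; 25 ÷ 15 = 1 remainder 10; since the remainder is 10, round up to i = 2. First occurrence in the window: #3 on 9 February 2027 (2×15 = 30 days in).
23 May 2027 is 133 days after the start; 133 ÷ 15 = 8 remainder 13. Last occurrence in the window: #9 on 10 May 2027.
Occurrences #3 through #9: 7 in total.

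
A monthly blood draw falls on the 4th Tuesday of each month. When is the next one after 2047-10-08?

October 2047 starts on a Tuesday; its first Tuesday is the 1st, so the 4th Tuesday is the 22nd — 2047-10-22.
2047-10-22 is after 2047-10-08, so that is the next one.

2047-10-22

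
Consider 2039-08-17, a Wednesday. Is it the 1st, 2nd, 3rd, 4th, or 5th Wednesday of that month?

3rd

Day 17 falls in week ⌈17/7⌉ of the month.
Days 1–7 hold the 1st Wednesday, 8–14 the 2nd, 15–21 the 3rd, 22–28 the 4th, 29–31 the 5th.
17 is in the range for the 3rd.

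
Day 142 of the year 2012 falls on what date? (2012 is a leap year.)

January has 31 days (142 − 31 = 111 remain).
February has 29 days (111 − 29 = 82 remain).
March has 31 days (82 − 31 = 51 remain).
April has 30 days (51 − 30 = 21 remain).
21 into May → May 21.

2012-05-21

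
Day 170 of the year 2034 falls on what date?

January has 31 days (170 − 31 = 139 remain).
February has 28 days (139 − 28 = 111 remain).
March has 31 days (111 − 31 = 80 remain).
April has 30 days (80 − 30 = 50 remain).
May has 31 days (50 − 31 = 19 remain).
19 into June → June 19.

19 June 2034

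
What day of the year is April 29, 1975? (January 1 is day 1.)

119

Days in months before April: 31 + 28 + 31 = 90.
Plus 29 days into April → day 119.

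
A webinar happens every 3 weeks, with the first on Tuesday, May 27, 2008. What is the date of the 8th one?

October 21, 2008

The 8th occurrence is 7 intervals after the first: 7 × 21 = 147 days after May 27, 2008.
May has 31 days — 4 days to the end of May leaves 143.
June has 30 days (113 left).
July has 31 days (82 left).
August has 31 days (51 left).
September has 30 days (21 left).
21 days into October → October 21, 2008.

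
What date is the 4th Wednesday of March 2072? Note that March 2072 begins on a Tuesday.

March 2072 begins on a Tuesday, so the first Wednesday is March 2 (1 day later).
The 4th Wednesday is 3 weeks later: 2 + 21 = 23.

2072-03-23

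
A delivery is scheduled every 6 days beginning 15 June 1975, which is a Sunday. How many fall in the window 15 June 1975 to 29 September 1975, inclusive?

18

Occurrences land 6·i days after 15 June 1975 for i = 0, 1, 2, …
The window opens on the start date, so the first occurrence inside is #1 on 15 June 1975.
29 September 1975 is 106 days after the start; 106 ÷ 6 = 17 remainder 4. Last occurrence in the window: #18 on 25 September 1975.
Occurrences #1 through #18: 18 in total.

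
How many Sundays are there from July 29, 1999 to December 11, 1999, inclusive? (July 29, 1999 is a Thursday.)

July 29, 1999 is a Thursday; the first Sunday on or after it is August 1, 1999 (3 days later).
From August 1, 1999 to December 11, 1999: 30 + 30 + 31 + 30 + 11 = 132 days (rest of August, September, October, November, December).
132 ÷ 7 = 18 full weeks with remainder 6, so 18 more Sundays after the first → 19.

19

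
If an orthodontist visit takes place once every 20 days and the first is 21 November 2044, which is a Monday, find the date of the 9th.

30 April 2045

The 9th occurrence is 8 intervals after the first: 8 × 20 = 160 days after 21 November 2044.
November has 30 days — 9 days to the end of November leaves 151.
December has 31 days (120 left).
January has 31 days (89 left).
February has 28 days (61 left).
March has 31 days (30 left).
30 days into April → 30 April 2045.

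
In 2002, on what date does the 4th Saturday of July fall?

July 2002 begins on a Monday, so the first Saturday is July 6 (5 days later).
The 4th Saturday is 3 weeks later: 6 + 21 = 27.

27 July 2002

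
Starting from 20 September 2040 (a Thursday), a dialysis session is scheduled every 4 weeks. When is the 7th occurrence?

7 March 2041

The 7th occurrence is 6 intervals after the first: 6 × 28 = 168 days after 20 September 2040.
September has 30 days — 10 days to the end of September leaves 158.
October has 31 days (127 left).
November has 30 days (97 left).
December has 31 days (66 left).
January has 31 days (35 left).
February has 28 days (7 left).
7 days into March → 7 March 2041.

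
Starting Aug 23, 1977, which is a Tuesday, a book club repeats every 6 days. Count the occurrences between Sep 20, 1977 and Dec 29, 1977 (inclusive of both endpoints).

Occurrences land 6·i days after Aug 23, 1977 for i = 0, 1, 2, …
Sep 20, 1977 is 28 days after the start; 28 ÷ 6 = 4 remainder 4; since the remainder is 4, round up to i = 5. First occurrence in the window: #6 on Sep 22, 1977 (5×6 = 30 days in).
Dec 29, 1977 is 128 days after the start; 128 ÷ 6 = 21 remainder 2. Last occurrence in the window: #22 on Dec 27, 1977.
Occurrences #6 through #22: 17 in total.

17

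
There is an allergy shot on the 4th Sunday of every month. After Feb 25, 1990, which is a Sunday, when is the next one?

Feb 1990 starts on a Thursday; its first Sunday is the 4th, so the 4th Sunday is the 25th — Feb 25, 1990.
That is not after Feb 25, 1990, so look at Mar 1990.
Mar 1990 starts on a Thursday; its first Sunday is the 4th, so the 4th Sunday is the 25th — Mar 25, 1990.

Mar 25, 1990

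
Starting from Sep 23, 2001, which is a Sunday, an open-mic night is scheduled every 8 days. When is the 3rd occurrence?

Oct 9, 2001

The 3rd occurrence is 2 intervals after the first: 2 × 8 = 16 days after Sep 23, 2001.
Sep has 30 days — 7 days to the end of Sep leaves 9.
9 days into Oct → Oct 9, 2001.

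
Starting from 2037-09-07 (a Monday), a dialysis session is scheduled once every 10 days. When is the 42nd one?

The 42nd occurrence is 41 intervals after the first: 41 × 10 = 410 days after 2037-09-07.
September has 30 days — 23 days to the end of September leaves 387.
October has 31 days (356 left).
November has 30 days (326 left).
December has 31 days (295 left).
January has 31 days (264 left).
February has 28 days (236 left).
March has 31 days (205 left).
April has 30 days (175 left).
May has 31 days (144 left).
June has 30 days (114 left).
July has 31 days (83 left).
August has 31 days (52 left).
September has 30 days (22 left).
22 days into October → 2038-10-22.

2038-10-22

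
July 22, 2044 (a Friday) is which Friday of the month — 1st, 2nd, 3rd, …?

4th

Day 22 falls in week ⌈22/7⌉ of the month.
Days 1–7 hold the 1st Friday, 8–14 the 2nd, 15–21 the 3rd, 22–28 the 4th, 29–31 the 5th.
22 is in the range for the 4th.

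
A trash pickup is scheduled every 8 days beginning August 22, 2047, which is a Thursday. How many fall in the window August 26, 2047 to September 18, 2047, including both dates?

3

Occurrences land 8·i days after August 22, 2047 for i = 0, 1, 2, …
August 26, 2047 is 4 days after the start; 4 ÷ 8 = 0 remainder 4; since the remainder is 4, round up to i = 1. First occurrence in the window: #2 on August 30, 2047 (1×8 = 8 days in).
September 18, 2047 is 27 days after the start; 27 ÷ 8 = 3 remainder 3. Last occurrence in the window: #4 on September 15, 2047.
Occurrences #2 through #4: 3 in total.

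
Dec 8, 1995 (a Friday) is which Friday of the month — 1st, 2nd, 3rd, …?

2nd

Day 8 falls in week ⌈8/7⌉ of the month.
Days 1–7 hold the 1st Friday, 8–14 the 2nd, 15–21 the 3rd, 22–28 the 4th, 29–31 the 5th.
8 is in the range for the 2nd.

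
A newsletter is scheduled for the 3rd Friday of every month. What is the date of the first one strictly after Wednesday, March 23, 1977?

March 1977 starts on a Tuesday; its first Friday is the 4th, so the 3rd Friday is the 18th — March 18, 1977.
That is not after March 23, 1977, so look at April 1977.
April 1977 starts on a Friday; its first Friday is the 1st, so the 3rd Friday is the 15th — April 15, 1977.

April 15, 1977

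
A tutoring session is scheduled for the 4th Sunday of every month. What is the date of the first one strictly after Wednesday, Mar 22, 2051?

Mar 2051 starts on a Wednesday; its first Sunday is the 5th, so the 4th Sunday is the 26th — Mar 26, 2051.
Mar 26, 2051 is after Mar 22, 2051, so that is the next one.

Mar 26, 2051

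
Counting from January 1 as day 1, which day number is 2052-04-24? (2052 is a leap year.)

115

Days in months before April: 31 + 29 + 31 = 91.
Plus 24 days into April → day 115.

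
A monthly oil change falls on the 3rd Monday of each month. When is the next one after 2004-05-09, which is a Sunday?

2004-05-17

May 2004 starts on a Saturday; its first Monday is the 3rd, so the 3rd Monday is the 17th — 2004-05-17.
2004-05-17 is after 2004-05-09, so that is the next one.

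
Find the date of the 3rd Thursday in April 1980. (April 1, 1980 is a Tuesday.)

April 1980 begins on a Tuesday, so the first Thursday is April 3 (2 days later).
The 3rd Thursday is 2 weeks later: 3 + 14 = 17.

April 17, 1980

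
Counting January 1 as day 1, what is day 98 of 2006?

8 April 2006

January has 31 days (98 − 31 = 67 remain).
February has 28 days (67 − 28 = 39 remain).
March has 31 days (39 − 31 = 8 remain).
8 into April → April 8.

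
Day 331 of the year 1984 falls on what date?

January has 31 days (331 − 31 = 300 remain).
February has 29 days (300 − 29 = 271 remain).
March has 31 days (271 − 31 = 240 remain).
April has 30 days (240 − 30 = 210 remain).
May has 31 days (210 − 31 = 179 remain).
June has 30 days (179 − 30 = 149 remain).
July has 31 days (149 − 31 = 118 remain).
August has 31 days (118 − 31 = 87 remain).
September has 30 days (87 − 30 = 57 remain).
October has 31 days (57 − 31 = 26 remain).
26 into November → November 26.

1984-11-26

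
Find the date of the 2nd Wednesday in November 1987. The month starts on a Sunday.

11 November 1987

November 1987 begins on a Sunday, so the first Wednesday is November 4 (3 days later).
The 2nd Wednesday is 1 weeks later: 4 + 7 = 11.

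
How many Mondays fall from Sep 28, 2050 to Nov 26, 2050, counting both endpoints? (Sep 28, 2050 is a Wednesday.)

8

Sep 28, 2050 is a Wednesday; the first Monday on or after it is Oct 3, 2050 (5 days later).
From Oct 3, 2050 to Nov 26, 2050: 28 + 26 = 54 days (rest of Oct, Nov).
54 ÷ 7 = 7 full weeks with remainder 5, so 7 more Mondays after the first → 8.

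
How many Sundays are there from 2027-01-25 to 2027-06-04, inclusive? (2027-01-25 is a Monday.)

18

2027-01-25 is a Monday; the first Sunday on or after it is 2027-01-31 (6 days later).
From 2027-01-31 to 2027-06-04: 0 + 28 + 31 + 30 + 31 + 4 = 124 days (rest of January, February, March, April, May, June).
124 ÷ 7 = 17 full weeks with remainder 5, so 17 more Sundays after the first → 18.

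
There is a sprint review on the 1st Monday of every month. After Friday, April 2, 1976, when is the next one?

April 5, 1976

April 1976 starts on a Thursday, so its 1st Monday is April 5, 1976 (4 days in).
April 5, 1976 is after April 2, 1976, so that is the next one.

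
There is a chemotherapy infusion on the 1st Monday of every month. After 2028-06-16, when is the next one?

2028-07-03

June 2028 starts on a Thursday, so its 1st Monday is 2028-06-05 (4 days in).
That is not after 2028-06-16, so look at July 2028.
July 2028 starts on a Saturday, so its 1st Monday is 2028-07-03 (2 days in).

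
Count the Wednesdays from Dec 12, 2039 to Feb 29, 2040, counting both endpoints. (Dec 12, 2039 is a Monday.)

12

Dec 12, 2039 is a Monday; the first Wednesday on or after it is Dec 14, 2039 (2 days later).
From Dec 14, 2039 to Feb 29, 2040: 17 + 31 + 29 = 77 days (rest of Dec, Jan, Feb).
77 ÷ 7 = 11 full weeks with remainder 0, so 11 more Wednesdays after the first → 12.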